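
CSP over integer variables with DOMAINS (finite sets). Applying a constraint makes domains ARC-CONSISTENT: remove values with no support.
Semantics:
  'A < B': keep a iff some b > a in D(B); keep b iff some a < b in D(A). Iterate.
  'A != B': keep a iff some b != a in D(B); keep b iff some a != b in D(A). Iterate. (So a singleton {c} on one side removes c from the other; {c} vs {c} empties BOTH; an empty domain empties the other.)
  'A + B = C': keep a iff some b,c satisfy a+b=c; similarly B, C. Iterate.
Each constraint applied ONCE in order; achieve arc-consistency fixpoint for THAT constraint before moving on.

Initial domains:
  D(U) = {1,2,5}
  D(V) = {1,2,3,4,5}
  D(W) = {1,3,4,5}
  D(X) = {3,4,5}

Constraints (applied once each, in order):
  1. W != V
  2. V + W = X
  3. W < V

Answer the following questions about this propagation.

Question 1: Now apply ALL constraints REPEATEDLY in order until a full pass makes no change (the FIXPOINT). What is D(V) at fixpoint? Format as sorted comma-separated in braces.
Answer: {2,3,4}

Derivation:
pass 0 (initial): D(V)={1,2,3,4,5}
pass 1: V {1,2,3,4,5}->{2,3,4}; W {1,3,4,5}->{1,3}
pass 2: no change
Fixpoint after 2 passes: D(V) = {2,3,4}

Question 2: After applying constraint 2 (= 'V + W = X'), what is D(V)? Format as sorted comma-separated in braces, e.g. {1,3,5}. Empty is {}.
Constraint 1 (W != V) on D(W)={1,3,4,5} D(V)={1,2,3,4,5}: no change
Constraint 2 (V + W = X) on D(V)={1,2,3,4,5} D(W)={1,3,4,5} D(X)={3,4,5}: V {1,2,3,4,5}->{1,2,3,4}; W {1,3,4,5}->{1,3,4}
So after constraint 2: D(V) = {1,2,3,4}

Answer: {1,2,3,4}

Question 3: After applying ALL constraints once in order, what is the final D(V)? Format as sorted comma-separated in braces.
Constraint 1 (W != V) on D(W)={1,3,4,5} D(V)={1,2,3,4,5}: no change
Constraint 2 (V + W = X) on D(V)={1,2,3,4,5} D(W)={1,3,4,5} D(X)={3,4,5}: V {1,2,3,4,5}->{1,2,3,4}; W {1,3,4,5}->{1,3,4}
Constraint 3 (W < V) on D(W)={1,3,4} D(V)={1,2,3,4}: W {1,3,4}->{1,3}; V {1,2,3,4}->{2,3,4}
So after all 3 constraints: D(V) = {2,3,4}

Answer: {2,3,4}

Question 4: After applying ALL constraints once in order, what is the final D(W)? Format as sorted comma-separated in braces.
Answer: {1,3}

Derivation:
Constraint 1 (W != V) on D(W)={1,3,4,5} D(V)={1,2,3,4,5}: no change
Constraint 2 (V + W = X) on D(V)={1,2,3,4,5} D(W)={1,3,4,5} D(X)={3,4,5}: V {1,2,3,4,5}->{1,2,3,4}; W {1,3,4,5}->{1,3,4}
Constraint 3 (W < V) on D(W)={1,3,4} D(V)={1,2,3,4}: W {1,3,4}->{1,3}; V {1,2,3,4}->{2,3,4}
So after all 3 constraints: D(W) = {1,3}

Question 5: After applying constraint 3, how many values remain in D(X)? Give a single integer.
Answer: 3

Derivation:
Constraint 1 (W != V) on D(W)={1,3,4,5} D(V)={1,2,3,4,5}: no change
Constraint 2 (V + W = X) on D(V)={1,2,3,4,5} D(W)={1,3,4,5} D(X)={3,4,5}: V {1,2,3,4,5}->{1,2,3,4}; W {1,3,4,5}->{1,3,4}
Constraint 3 (W < V) on D(W)={1,3,4} D(V)={1,2,3,4}: W {1,3,4}->{1,3}; V {1,2,3,4}->{2,3,4}
So after constraint 3: D(X)={3,4,5}, size = 3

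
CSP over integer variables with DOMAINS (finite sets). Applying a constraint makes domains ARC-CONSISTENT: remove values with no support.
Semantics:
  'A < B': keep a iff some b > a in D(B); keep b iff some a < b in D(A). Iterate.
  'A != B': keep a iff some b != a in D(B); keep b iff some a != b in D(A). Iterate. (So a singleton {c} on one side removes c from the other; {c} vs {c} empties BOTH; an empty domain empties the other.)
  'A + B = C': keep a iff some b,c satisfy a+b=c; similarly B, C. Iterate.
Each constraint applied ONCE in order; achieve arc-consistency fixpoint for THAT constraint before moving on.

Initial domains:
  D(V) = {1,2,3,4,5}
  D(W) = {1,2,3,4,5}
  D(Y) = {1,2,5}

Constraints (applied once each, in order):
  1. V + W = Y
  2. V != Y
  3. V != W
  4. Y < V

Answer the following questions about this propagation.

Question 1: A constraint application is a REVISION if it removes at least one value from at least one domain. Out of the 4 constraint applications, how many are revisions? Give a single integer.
Answer: 2

Derivation:
Constraint 1 (V + W = Y) on D(V)={1,2,3,4,5} D(W)={1,2,3,4,5} D(Y)={1,2,5}: V {1,2,3,4,5}->{1,2,3,4}; W {1,2,3,4,5}->{1,2,3,4}; Y {1,2,5}->{2,5} => REVISION
Constraint 2 (V != Y) on D(V)={1,2,3,4} D(Y)={2,5}: no change => not a revision
Constraint 3 (V != W) on D(V)={1,2,3,4} D(W)={1,2,3,4}: no change => not a revision
Constraint 4 (Y < V) on D(Y)={2,5} D(V)={1,2,3,4}: Y {2,5}->{2}; V {1,2,3,4}->{3,4} => REVISION
Total revisions = 2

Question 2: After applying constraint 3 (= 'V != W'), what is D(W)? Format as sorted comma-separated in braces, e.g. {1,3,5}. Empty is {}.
Answer: {1,2,3,4}

Derivation:
Constraint 1 (V + W = Y) on D(V)={1,2,3,4,5} D(W)={1,2,3,4,5} D(Y)={1,2,5}: V {1,2,3,4,5}->{1,2,3,4}; W {1,2,3,4,5}->{1,2,3,4}; Y {1,2,5}->{2,5}
Constraint 2 (V != Y) on D(V)={1,2,3,4} D(Y)={2,5}: no change
Constraint 3 (V != W) on D(V)={1,2,3,4} D(W)={1,2,3,4}: no change
So after constraint 3: D(W) = {1,2,3,4}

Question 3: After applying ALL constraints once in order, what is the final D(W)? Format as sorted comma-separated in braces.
Answer: {1,2,3,4}

Derivation:
Constraint 1 (V + W = Y) on D(V)={1,2,3,4,5} D(W)={1,2,3,4,5} D(Y)={1,2,5}: V {1,2,3,4,5}->{1,2,3,4}; W {1,2,3,4,5}->{1,2,3,4}; Y {1,2,5}->{2,5}
Constraint 2 (V != Y) on D(V)={1,2,3,4} D(Y)={2,5}: no change
Constraint 3 (V != W) on D(V)={1,2,3,4} D(W)={1,2,3,4}: no change
Constraint 4 (Y < V) on D(Y)={2,5} D(V)={1,2,3,4}: Y {2,5}->{2}; V {1,2,3,4}->{3,4}
So after all 4 constraints: D(W) = {1,2,3,4}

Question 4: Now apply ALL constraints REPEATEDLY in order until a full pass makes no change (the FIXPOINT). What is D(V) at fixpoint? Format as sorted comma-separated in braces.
pass 0 (initial): D(V)={1,2,3,4,5}
pass 1: V {1,2,3,4,5}->{3,4}; W {1,2,3,4,5}->{1,2,3,4}; Y {1,2,5}->{2}
pass 2: V {3,4}->{}; W {1,2,3,4}->{}; Y {2}->{}
pass 3: no change
Fixpoint after 3 passes: D(V) = {}

Answer: {}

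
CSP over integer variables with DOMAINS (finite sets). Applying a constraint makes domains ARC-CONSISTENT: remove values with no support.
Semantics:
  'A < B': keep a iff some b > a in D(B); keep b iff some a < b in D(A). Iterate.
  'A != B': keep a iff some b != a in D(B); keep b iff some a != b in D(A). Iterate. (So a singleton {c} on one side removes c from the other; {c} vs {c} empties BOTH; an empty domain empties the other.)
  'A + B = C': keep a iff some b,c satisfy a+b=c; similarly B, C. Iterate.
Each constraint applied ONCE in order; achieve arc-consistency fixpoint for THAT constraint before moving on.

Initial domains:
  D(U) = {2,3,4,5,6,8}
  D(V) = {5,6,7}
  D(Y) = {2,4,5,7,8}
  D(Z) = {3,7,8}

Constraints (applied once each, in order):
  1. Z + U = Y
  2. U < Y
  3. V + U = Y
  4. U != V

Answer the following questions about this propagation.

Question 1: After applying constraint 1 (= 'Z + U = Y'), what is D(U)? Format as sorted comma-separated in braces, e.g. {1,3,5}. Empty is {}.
Constraint 1 (Z + U = Y) on D(Z)={3,7,8} D(U)={2,3,4,5,6,8} D(Y)={2,4,5,7,8}: Z {3,7,8}->{3}; U {2,3,4,5,6,8}->{2,4,5}; Y {2,4,5,7,8}->{5,7,8}
So after constraint 1: D(U) = {2,4,5}

Answer: {2,4,5}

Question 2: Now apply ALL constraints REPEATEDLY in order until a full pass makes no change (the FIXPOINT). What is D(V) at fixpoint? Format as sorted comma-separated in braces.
Answer: {}

Derivation:
pass 0 (initial): D(V)={5,6,7}
pass 1: U {2,3,4,5,6,8}->{2}; V {5,6,7}->{5,6}; Y {2,4,5,7,8}->{7,8}; Z {3,7,8}->{3}
pass 2: U {2}->{}; V {5,6}->{}; Y {7,8}->{}; Z {3}->{}
pass 3: no change
Fixpoint after 3 passes: D(V) = {}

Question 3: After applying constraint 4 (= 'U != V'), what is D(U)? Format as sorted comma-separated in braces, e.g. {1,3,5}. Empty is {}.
Answer: {2}

Derivation:
Constraint 1 (Z + U = Y) on D(Z)={3,7,8} D(U)={2,3,4,5,6,8} D(Y)={2,4,5,7,8}: Z {3,7,8}->{3}; U {2,3,4,5,6,8}->{2,4,5}; Y {2,4,5,7,8}->{5,7,8}
Constraint 2 (U < Y) on D(U)={2,4,5} D(Y)={5,7,8}: no change
Constraint 3 (V + U = Y) on D(V)={5,6,7} D(U)={2,4,5} D(Y)={5,7,8}: V {5,6,7}->{5,6}; U {2,4,5}->{2}; Y {5,7,8}->{7,8}
Constraint 4 (U != V) on D(U)={2} D(V)={5,6}: no change
So after constraint 4: D(U) = {2}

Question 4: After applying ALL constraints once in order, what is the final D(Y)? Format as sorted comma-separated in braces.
Answer: {7,8}

Derivation:
Constraint 1 (Z + U = Y) on D(Z)={3,7,8} D(U)={2,3,4,5,6,8} D(Y)={2,4,5,7,8}: Z {3,7,8}->{3}; U {2,3,4,5,6,8}->{2,4,5}; Y {2,4,5,7,8}->{5,7,8}
Constraint 2 (U < Y) on D(U)={2,4,5} D(Y)={5,7,8}: no change
Constraint 3 (V + U = Y) on D(V)={5,6,7} D(U)={2,4,5} D(Y)={5,7,8}: V {5,6,7}->{5,6}; U {2,4,5}->{2}; Y {5,7,8}->{7,8}
Constraint 4 (U != V) on D(U)={2} D(V)={5,6}: no change
So after all 4 constraints: D(Y) = {7,8}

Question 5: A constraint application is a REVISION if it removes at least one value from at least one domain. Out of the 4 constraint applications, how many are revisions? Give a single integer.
Answer: 2

Derivation:
Constraint 1 (Z + U = Y) on D(Z)={3,7,8} D(U)={2,3,4,5,6,8} D(Y)={2,4,5,7,8}: Z {3,7,8}->{3}; U {2,3,4,5,6,8}->{2,4,5}; Y {2,4,5,7,8}->{5,7,8} => REVISION
Constraint 2 (U < Y) on D(U)={2,4,5} D(Y)={5,7,8}: no change => not a revision
Constraint 3 (V + U = Y) on D(V)={5,6,7} D(U)={2,4,5} D(Y)={5,7,8}: V {5,6,7}->{5,6}; U {2,4,5}->{2}; Y {5,7,8}->{7,8} => REVISION
Constraint 4 (U != V) on D(U)={2} D(V)={5,6}: no change => not a revision
Total revisions = 2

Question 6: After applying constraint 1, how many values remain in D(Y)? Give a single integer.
Answer: 3

Derivation:
Constraint 1 (Z + U = Y) on D(Z)={3,7,8} D(U)={2,3,4,5,6,8} D(Y)={2,4,5,7,8}: Z {3,7,8}->{3}; U {2,3,4,5,6,8}->{2,4,5}; Y {2,4,5,7,8}->{5,7,8}
So after constraint 1: D(Y)={5,7,8}, size = 3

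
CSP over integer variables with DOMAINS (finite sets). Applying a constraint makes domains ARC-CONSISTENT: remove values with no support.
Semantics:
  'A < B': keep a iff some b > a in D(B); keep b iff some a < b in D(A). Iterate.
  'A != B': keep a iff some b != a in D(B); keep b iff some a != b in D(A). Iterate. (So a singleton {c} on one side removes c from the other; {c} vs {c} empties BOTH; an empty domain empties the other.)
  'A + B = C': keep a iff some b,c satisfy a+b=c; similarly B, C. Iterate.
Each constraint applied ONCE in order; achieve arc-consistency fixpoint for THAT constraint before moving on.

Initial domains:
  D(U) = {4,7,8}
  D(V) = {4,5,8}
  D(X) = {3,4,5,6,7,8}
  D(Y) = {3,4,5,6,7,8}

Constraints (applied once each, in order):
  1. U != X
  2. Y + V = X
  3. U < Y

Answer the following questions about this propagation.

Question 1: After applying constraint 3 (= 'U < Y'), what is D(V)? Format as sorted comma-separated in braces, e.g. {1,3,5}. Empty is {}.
Answer: {4,5}

Derivation:
Constraint 1 (U != X) on D(U)={4,7,8} D(X)={3,4,5,6,7,8}: no change
Constraint 2 (Y + V = X) on D(Y)={3,4,5,6,7,8} D(V)={4,5,8} D(X)={3,4,5,6,7,8}: Y {3,4,5,6,7,8}->{3,4}; V {4,5,8}->{4,5}; X {3,4,5,6,7,8}->{7,8}
Constraint 3 (U < Y) on D(U)={4,7,8} D(Y)={3,4}: U {4,7,8}->{}; Y {3,4}->{}
So after constraint 3: D(V) = {4,5}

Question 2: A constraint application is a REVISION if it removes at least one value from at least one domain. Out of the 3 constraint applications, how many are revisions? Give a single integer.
Answer: 2

Derivation:
Constraint 1 (U != X) on D(U)={4,7,8} D(X)={3,4,5,6,7,8}: no change => not a revision
Constraint 2 (Y + V = X) on D(Y)={3,4,5,6,7,8} D(V)={4,5,8} D(X)={3,4,5,6,7,8}: Y {3,4,5,6,7,8}->{3,4}; V {4,5,8}->{4,5}; X {3,4,5,6,7,8}->{7,8} => REVISION
Constraint 3 (U < Y) on D(U)={4,7,8} D(Y)={3,4}: U {4,7,8}->{}; Y {3,4}->{} => REVISION
Total revisions = 2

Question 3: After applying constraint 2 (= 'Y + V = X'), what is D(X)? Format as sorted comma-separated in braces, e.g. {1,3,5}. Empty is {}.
Answer: {7,8}

Derivation:
Constraint 1 (U != X) on D(U)={4,7,8} D(X)={3,4,5,6,7,8}: no change
Constraint 2 (Y + V = X) on D(Y)={3,4,5,6,7,8} D(V)={4,5,8} D(X)={3,4,5,6,7,8}: Y {3,4,5,6,7,8}->{3,4}; V {4,5,8}->{4,5}; X {3,4,5,6,7,8}->{7,8}
So after constraint 2: D(X) = {7,8}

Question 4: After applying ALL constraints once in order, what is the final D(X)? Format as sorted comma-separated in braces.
Answer: {7,8}

Derivation:
Constraint 1 (U != X) on D(U)={4,7,8} D(X)={3,4,5,6,7,8}: no change
Constraint 2 (Y + V = X) on D(Y)={3,4,5,6,7,8} D(V)={4,5,8} D(X)={3,4,5,6,7,8}: Y {3,4,5,6,7,8}->{3,4}; V {4,5,8}->{4,5}; X {3,4,5,6,7,8}->{7,8}
Constraint 3 (U < Y) on D(U)={4,7,8} D(Y)={3,4}: U {4,7,8}->{}; Y {3,4}->{}
So after all 3 constraints: D(X) = {7,8}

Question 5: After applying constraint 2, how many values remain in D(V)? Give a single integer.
Answer: 2

Derivation:
Constraint 1 (U != X) on D(U)={4,7,8} D(X)={3,4,5,6,7,8}: no change
Constraint 2 (Y + V = X) on D(Y)={3,4,5,6,7,8} D(V)={4,5,8} D(X)={3,4,5,6,7,8}: Y {3,4,5,6,7,8}->{3,4}; V {4,5,8}->{4,5}; X {3,4,5,6,7,8}->{7,8}
So after constraint 2: D(V)={4,5}, size = 2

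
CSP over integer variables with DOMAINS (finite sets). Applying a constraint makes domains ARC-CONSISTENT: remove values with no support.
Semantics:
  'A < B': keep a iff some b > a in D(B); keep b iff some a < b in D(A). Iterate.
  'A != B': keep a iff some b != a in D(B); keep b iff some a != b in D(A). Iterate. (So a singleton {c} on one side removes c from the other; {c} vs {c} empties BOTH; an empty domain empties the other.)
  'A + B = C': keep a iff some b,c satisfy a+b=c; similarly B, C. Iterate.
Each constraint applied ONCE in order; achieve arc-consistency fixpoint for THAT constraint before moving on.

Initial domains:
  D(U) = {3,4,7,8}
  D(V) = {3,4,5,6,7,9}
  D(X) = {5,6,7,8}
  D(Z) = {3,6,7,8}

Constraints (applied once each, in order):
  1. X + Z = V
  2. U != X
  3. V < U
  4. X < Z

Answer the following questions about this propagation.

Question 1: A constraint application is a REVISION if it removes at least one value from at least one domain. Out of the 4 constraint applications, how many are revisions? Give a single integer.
Answer: 3

Derivation:
Constraint 1 (X + Z = V) on D(X)={5,6,7,8} D(Z)={3,6,7,8} D(V)={3,4,5,6,7,9}: X {5,6,7,8}->{6}; Z {3,6,7,8}->{3}; V {3,4,5,6,7,9}->{9} => REVISION
Constraint 2 (U != X) on D(U)={3,4,7,8} D(X)={6}: no change => not a revision
Constraint 3 (V < U) on D(V)={9} D(U)={3,4,7,8}: V {9}->{}; U {3,4,7,8}->{} => REVISION
Constraint 4 (X < Z) on D(X)={6} D(Z)={3}: X {6}->{}; Z {3}->{} => REVISION
Total revisions = 3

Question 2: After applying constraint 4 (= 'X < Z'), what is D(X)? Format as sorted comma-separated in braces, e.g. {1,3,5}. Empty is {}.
Answer: {}

Derivation:
Constraint 1 (X + Z = V) on D(X)={5,6,7,8} D(Z)={3,6,7,8} D(V)={3,4,5,6,7,9}: X {5,6,7,8}->{6}; Z {3,6,7,8}->{3}; V {3,4,5,6,7,9}->{9}
Constraint 2 (U != X) on D(U)={3,4,7,8} D(X)={6}: no change
Constraint 3 (V < U) on D(V)={9} D(U)={3,4,7,8}: V {9}->{}; U {3,4,7,8}->{}
Constraint 4 (X < Z) on D(X)={6} D(Z)={3}: X {6}->{}; Z {3}->{}
So after constraint 4: D(X) = {}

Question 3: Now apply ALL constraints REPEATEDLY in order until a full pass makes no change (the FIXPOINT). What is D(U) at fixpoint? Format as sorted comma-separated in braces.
Answer: {}

Derivation:
pass 0 (initial): D(U)={3,4,7,8}
pass 1: U {3,4,7,8}->{}; V {3,4,5,6,7,9}->{}; X {5,6,7,8}->{}; Z {3,6,7,8}->{}
pass 2: no change
Fixpoint after 2 passes: D(U) = {}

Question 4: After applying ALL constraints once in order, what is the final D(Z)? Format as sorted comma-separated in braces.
Answer: {}

Derivation:
Constraint 1 (X + Z = V) on D(X)={5,6,7,8} D(Z)={3,6,7,8} D(V)={3,4,5,6,7,9}: X {5,6,7,8}->{6}; Z {3,6,7,8}->{3}; V {3,4,5,6,7,9}->{9}
Constraint 2 (U != X) on D(U)={3,4,7,8} D(X)={6}: no change
Constraint 3 (V < U) on D(V)={9} D(U)={3,4,7,8}: V {9}->{}; U {3,4,7,8}->{}
Constraint 4 (X < Z) on D(X)={6} D(Z)={3}: X {6}->{}; Z {3}->{}
So after all 4 constraints: D(Z) = {}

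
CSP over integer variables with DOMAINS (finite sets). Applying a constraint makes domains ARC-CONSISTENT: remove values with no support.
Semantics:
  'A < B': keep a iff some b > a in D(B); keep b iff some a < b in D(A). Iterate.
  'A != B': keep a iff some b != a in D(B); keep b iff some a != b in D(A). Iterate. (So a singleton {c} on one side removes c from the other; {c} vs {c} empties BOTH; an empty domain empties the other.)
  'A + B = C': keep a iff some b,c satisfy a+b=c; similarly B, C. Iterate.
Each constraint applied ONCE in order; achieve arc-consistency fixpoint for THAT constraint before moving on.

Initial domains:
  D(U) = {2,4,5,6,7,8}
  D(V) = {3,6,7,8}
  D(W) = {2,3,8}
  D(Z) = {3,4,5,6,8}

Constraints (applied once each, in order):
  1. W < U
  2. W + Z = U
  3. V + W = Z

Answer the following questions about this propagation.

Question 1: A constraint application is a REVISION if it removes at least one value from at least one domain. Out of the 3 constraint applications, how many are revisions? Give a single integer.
Answer: 3

Derivation:
Constraint 1 (W < U) on D(W)={2,3,8} D(U)={2,4,5,6,7,8}: W {2,3,8}->{2,3}; U {2,4,5,6,7,8}->{4,5,6,7,8} => REVISION
Constraint 2 (W + Z = U) on D(W)={2,3} D(Z)={3,4,5,6,8} D(U)={4,5,6,7,8}: Z {3,4,5,6,8}->{3,4,5,6}; U {4,5,6,7,8}->{5,6,7,8} => REVISION
Constraint 3 (V + W = Z) on D(V)={3,6,7,8} D(W)={2,3} D(Z)={3,4,5,6}: V {3,6,7,8}->{3}; Z {3,4,5,6}->{5,6} => REVISION
Total revisions = 3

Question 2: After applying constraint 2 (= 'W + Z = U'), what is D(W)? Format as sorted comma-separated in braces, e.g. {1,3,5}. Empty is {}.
Constraint 1 (W < U) on D(W)={2,3,8} D(U)={2,4,5,6,7,8}: W {2,3,8}->{2,3}; U {2,4,5,6,7,8}->{4,5,6,7,8}
Constraint 2 (W + Z = U) on D(W)={2,3} D(Z)={3,4,5,6,8} D(U)={4,5,6,7,8}: Z {3,4,5,6,8}->{3,4,5,6}; U {4,5,6,7,8}->{5,6,7,8}
So after constraint 2: D(W) = {2,3}

Answer: {2,3}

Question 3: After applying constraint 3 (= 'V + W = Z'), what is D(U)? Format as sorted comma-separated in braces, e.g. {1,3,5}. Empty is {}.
Constraint 1 (W < U) on D(W)={2,3,8} D(U)={2,4,5,6,7,8}: W {2,3,8}->{2,3}; U {2,4,5,6,7,8}->{4,5,6,7,8}
Constraint 2 (W + Z = U) on D(W)={2,3} D(Z)={3,4,5,6,8} D(U)={4,5,6,7,8}: Z {3,4,5,6,8}->{3,4,5,6}; U {4,5,6,7,8}->{5,6,7,8}
Constraint 3 (V + W = Z) on D(V)={3,6,7,8} D(W)={2,3} D(Z)={3,4,5,6}: V {3,6,7,8}->{3}; Z {3,4,5,6}->{5,6}
So after constraint 3: D(U) = {5,6,7,8}

Answer: {5,6,7,8}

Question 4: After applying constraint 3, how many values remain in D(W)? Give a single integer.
Answer: 2

Derivation:
Constraint 1 (W < U) on D(W)={2,3,8} D(U)={2,4,5,6,7,8}: W {2,3,8}->{2,3}; U {2,4,5,6,7,8}->{4,5,6,7,8}
Constraint 2 (W + Z = U) on D(W)={2,3} D(Z)={3,4,5,6,8} D(U)={4,5,6,7,8}: Z {3,4,5,6,8}->{3,4,5,6}; U {4,5,6,7,8}->{5,6,7,8}
Constraint 3 (V + W = Z) on D(V)={3,6,7,8} D(W)={2,3} D(Z)={3,4,5,6}: V {3,6,7,8}->{3}; Z {3,4,5,6}->{5,6}
So after constraint 3: D(W)={2,3}, size = 2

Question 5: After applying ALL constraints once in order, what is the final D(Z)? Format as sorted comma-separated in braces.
Answer: {5,6}

Derivation:
Constraint 1 (W < U) on D(W)={2,3,8} D(U)={2,4,5,6,7,8}: W {2,3,8}->{2,3}; U {2,4,5,6,7,8}->{4,5,6,7,8}
Constraint 2 (W + Z = U) on D(W)={2,3} D(Z)={3,4,5,6,8} D(U)={4,5,6,7,8}: Z {3,4,5,6,8}->{3,4,5,6}; U {4,5,6,7,8}->{5,6,7,8}
Constraint 3 (V + W = Z) on D(V)={3,6,7,8} D(W)={2,3} D(Z)={3,4,5,6}: V {3,6,7,8}->{3}; Z {3,4,5,6}->{5,6}
So after all 3 constraints: D(Z) = {5,6}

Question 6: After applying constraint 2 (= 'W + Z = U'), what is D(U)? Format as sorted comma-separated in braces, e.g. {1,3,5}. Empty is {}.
Constraint 1 (W < U) on D(W)={2,3,8} D(U)={2,4,5,6,7,8}: W {2,3,8}->{2,3}; U {2,4,5,6,7,8}->{4,5,6,7,8}
Constraint 2 (W + Z = U) on D(W)={2,3} D(Z)={3,4,5,6,8} D(U)={4,5,6,7,8}: Z {3,4,5,6,8}->{3,4,5,6}; U {4,5,6,7,8}->{5,6,7,8}
So after constraint 2: D(U) = {5,6,7,8}

Answer: {5,6,7,8}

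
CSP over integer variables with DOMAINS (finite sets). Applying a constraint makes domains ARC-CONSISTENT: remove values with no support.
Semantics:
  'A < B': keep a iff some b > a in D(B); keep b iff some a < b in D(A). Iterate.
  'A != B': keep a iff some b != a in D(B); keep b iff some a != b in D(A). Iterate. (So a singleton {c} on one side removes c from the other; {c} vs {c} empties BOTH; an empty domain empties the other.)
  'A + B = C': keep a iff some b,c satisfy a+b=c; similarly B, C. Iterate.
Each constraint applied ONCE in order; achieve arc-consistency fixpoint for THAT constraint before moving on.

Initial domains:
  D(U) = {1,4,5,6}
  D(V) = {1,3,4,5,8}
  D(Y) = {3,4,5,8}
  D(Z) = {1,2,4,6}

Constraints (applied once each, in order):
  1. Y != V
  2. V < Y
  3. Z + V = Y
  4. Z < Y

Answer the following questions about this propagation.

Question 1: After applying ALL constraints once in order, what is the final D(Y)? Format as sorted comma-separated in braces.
Answer: {3,4,5,8}

Derivation:
Constraint 1 (Y != V) on D(Y)={3,4,5,8} D(V)={1,3,4,5,8}: no change
Constraint 2 (V < Y) on D(V)={1,3,4,5,8} D(Y)={3,4,5,8}: V {1,3,4,5,8}->{1,3,4,5}
Constraint 3 (Z + V = Y) on D(Z)={1,2,4,6} D(V)={1,3,4,5} D(Y)={3,4,5,8}: Z {1,2,4,6}->{1,2,4}; V {1,3,4,5}->{1,3,4}
Constraint 4 (Z < Y) on D(Z)={1,2,4} D(Y)={3,4,5,8}: no change
So after all 4 constraints: D(Y) = {3,4,5,8}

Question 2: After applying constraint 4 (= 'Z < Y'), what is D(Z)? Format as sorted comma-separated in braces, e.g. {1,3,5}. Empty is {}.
Constraint 1 (Y != V) on D(Y)={3,4,5,8} D(V)={1,3,4,5,8}: no change
Constraint 2 (V < Y) on D(V)={1,3,4,5,8} D(Y)={3,4,5,8}: V {1,3,4,5,8}->{1,3,4,5}
Constraint 3 (Z + V = Y) on D(Z)={1,2,4,6} D(V)={1,3,4,5} D(Y)={3,4,5,8}: Z {1,2,4,6}->{1,2,4}; V {1,3,4,5}->{1,3,4}
Constraint 4 (Z < Y) on D(Z)={1,2,4} D(Y)={3,4,5,8}: no change
So after constraint 4: D(Z) = {1,2,4}

Answer: {1,2,4}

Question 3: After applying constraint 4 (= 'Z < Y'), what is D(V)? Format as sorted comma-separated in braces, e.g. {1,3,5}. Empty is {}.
Answer: {1,3,4}

Derivation:
Constraint 1 (Y != V) on D(Y)={3,4,5,8} D(V)={1,3,4,5,8}: no change
Constraint 2 (V < Y) on D(V)={1,3,4,5,8} D(Y)={3,4,5,8}: V {1,3,4,5,8}->{1,3,4,5}
Constraint 3 (Z + V = Y) on D(Z)={1,2,4,6} D(V)={1,3,4,5} D(Y)={3,4,5,8}: Z {1,2,4,6}->{1,2,4}; V {1,3,4,5}->{1,3,4}
Constraint 4 (Z < Y) on D(Z)={1,2,4} D(Y)={3,4,5,8}: no change
So after constraint 4: D(V) = {1,3,4}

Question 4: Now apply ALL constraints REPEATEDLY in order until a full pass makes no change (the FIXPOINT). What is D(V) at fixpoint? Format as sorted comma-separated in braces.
pass 0 (initial): D(V)={1,3,4,5,8}
pass 1: V {1,3,4,5,8}->{1,3,4}; Z {1,2,4,6}->{1,2,4}
pass 2: no change
Fixpoint after 2 passes: D(V) = {1,3,4}

Answer: {1,3,4}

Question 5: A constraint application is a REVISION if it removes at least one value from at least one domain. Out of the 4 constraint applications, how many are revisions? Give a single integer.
Constraint 1 (Y != V) on D(Y)={3,4,5,8} D(V)={1,3,4,5,8}: no change => not a revision
Constraint 2 (V < Y) on D(V)={1,3,4,5,8} D(Y)={3,4,5,8}: V {1,3,4,5,8}->{1,3,4,5} => REVISION
Constraint 3 (Z + V = Y) on D(Z)={1,2,4,6} D(V)={1,3,4,5} D(Y)={3,4,5,8}: Z {1,2,4,6}->{1,2,4}; V {1,3,4,5}->{1,3,4} => REVISION
Constraint 4 (Z < Y) on D(Z)={1,2,4} D(Y)={3,4,5,8}: no change => not a revision
Total revisions = 2

Answer: 2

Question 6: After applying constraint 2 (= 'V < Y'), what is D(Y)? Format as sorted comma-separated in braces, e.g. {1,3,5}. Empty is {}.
Constraint 1 (Y != V) on D(Y)={3,4,5,8} D(V)={1,3,4,5,8}: no change
Constraint 2 (V < Y) on D(V)={1,3,4,5,8} D(Y)={3,4,5,8}: V {1,3,4,5,8}->{1,3,4,5}
So after constraint 2: D(Y) = {3,4,5,8}

Answer: {3,4,5,8}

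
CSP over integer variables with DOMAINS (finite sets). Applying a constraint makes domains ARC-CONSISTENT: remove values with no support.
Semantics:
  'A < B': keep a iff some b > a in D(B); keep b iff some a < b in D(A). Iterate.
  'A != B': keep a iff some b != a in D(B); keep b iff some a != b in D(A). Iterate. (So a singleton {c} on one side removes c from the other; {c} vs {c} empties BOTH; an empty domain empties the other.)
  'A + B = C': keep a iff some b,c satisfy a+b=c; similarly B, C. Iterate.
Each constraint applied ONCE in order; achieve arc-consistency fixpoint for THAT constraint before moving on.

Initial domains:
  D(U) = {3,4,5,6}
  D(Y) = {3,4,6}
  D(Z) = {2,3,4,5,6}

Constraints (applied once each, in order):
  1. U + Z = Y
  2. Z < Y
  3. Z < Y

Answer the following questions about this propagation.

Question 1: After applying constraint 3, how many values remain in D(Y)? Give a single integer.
Constraint 1 (U + Z = Y) on D(U)={3,4,5,6} D(Z)={2,3,4,5,6} D(Y)={3,4,6}: U {3,4,5,6}->{3,4}; Z {2,3,4,5,6}->{2,3}; Y {3,4,6}->{6}
Constraint 2 (Z < Y) on D(Z)={2,3} D(Y)={6}: no change
Constraint 3 (Z < Y) on D(Z)={2,3} D(Y)={6}: no change
So after constraint 3: D(Y)={6}, size = 1

Answer: 1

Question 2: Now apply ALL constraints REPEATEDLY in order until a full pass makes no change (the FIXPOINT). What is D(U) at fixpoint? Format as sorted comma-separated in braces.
pass 0 (initial): D(U)={3,4,5,6}
pass 1: U {3,4,5,6}->{3,4}; Y {3,4,6}->{6}; Z {2,3,4,5,6}->{2,3}
pass 2: no change
Fixpoint after 2 passes: D(U) = {3,4}

Answer: {3,4}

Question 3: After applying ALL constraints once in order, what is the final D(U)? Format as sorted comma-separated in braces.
Constraint 1 (U + Z = Y) on D(U)={3,4,5,6} D(Z)={2,3,4,5,6} D(Y)={3,4,6}: U {3,4,5,6}->{3,4}; Z {2,3,4,5,6}->{2,3}; Y {3,4,6}->{6}
Constraint 2 (Z < Y) on D(Z)={2,3} D(Y)={6}: no change
Constraint 3 (Z < Y) on D(Z)={2,3} D(Y)={6}: no change
So after all 3 constraints: D(U) = {3,4}

Answer: {3,4}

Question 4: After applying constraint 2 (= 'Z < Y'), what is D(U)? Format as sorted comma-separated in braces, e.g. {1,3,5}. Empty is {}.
Constraint 1 (U + Z = Y) on D(U)={3,4,5,6} D(Z)={2,3,4,5,6} D(Y)={3,4,6}: U {3,4,5,6}->{3,4}; Z {2,3,4,5,6}->{2,3}; Y {3,4,6}->{6}
Constraint 2 (Z < Y) on D(Z)={2,3} D(Y)={6}: no change
So after constraint 2: D(U) = {3,4}

Answer: {3,4}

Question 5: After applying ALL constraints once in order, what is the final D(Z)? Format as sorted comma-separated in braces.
Constraint 1 (U + Z = Y) on D(U)={3,4,5,6} D(Z)={2,3,4,5,6} D(Y)={3,4,6}: U {3,4,5,6}->{3,4}; Z {2,3,4,5,6}->{2,3}; Y {3,4,6}->{6}
Constraint 2 (Z < Y) on D(Z)={2,3} D(Y)={6}: no change
Constraint 3 (Z < Y) on D(Z)={2,3} D(Y)={6}: no change
So after all 3 constraints: D(Z) = {2,3}

Answer: {2,3}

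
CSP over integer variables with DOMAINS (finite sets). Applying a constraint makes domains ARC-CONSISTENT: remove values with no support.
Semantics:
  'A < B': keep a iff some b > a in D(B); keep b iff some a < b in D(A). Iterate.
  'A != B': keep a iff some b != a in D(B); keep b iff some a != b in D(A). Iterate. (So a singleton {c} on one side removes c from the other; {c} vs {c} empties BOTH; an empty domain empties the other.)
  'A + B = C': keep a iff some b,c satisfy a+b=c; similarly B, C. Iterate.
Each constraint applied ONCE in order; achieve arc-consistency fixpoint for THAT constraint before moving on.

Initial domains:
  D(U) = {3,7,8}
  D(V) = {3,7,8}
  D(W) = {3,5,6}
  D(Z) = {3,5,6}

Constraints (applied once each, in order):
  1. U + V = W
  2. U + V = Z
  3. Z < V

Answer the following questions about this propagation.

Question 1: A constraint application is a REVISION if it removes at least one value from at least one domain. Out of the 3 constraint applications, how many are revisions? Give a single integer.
Answer: 3

Derivation:
Constraint 1 (U + V = W) on D(U)={3,7,8} D(V)={3,7,8} D(W)={3,5,6}: U {3,7,8}->{3}; V {3,7,8}->{3}; W {3,5,6}->{6} => REVISION
Constraint 2 (U + V = Z) on D(U)={3} D(V)={3} D(Z)={3,5,6}: Z {3,5,6}->{6} => REVISION
Constraint 3 (Z < V) on D(Z)={6} D(V)={3}: Z {6}->{}; V {3}->{} => REVISION
Total revisions = 3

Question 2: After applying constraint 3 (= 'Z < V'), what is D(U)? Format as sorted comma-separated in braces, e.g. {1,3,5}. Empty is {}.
Constraint 1 (U + V = W) on D(U)={3,7,8} D(V)={3,7,8} D(W)={3,5,6}: U {3,7,8}->{3}; V {3,7,8}->{3}; W {3,5,6}->{6}
Constraint 2 (U + V = Z) on D(U)={3} D(V)={3} D(Z)={3,5,6}: Z {3,5,6}->{6}
Constraint 3 (Z < V) on D(Z)={6} D(V)={3}: Z {6}->{}; V {3}->{}
So after constraint 3: D(U) = {3}

Answer: {3}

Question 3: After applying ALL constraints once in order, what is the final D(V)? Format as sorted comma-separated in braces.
Answer: {}

Derivation:
Constraint 1 (U + V = W) on D(U)={3,7,8} D(V)={3,7,8} D(W)={3,5,6}: U {3,7,8}->{3}; V {3,7,8}->{3}; W {3,5,6}->{6}
Constraint 2 (U + V = Z) on D(U)={3} D(V)={3} D(Z)={3,5,6}: Z {3,5,6}->{6}
Constraint 3 (Z < V) on D(Z)={6} D(V)={3}: Z {6}->{}; V {3}->{}
So after all 3 constraints: D(V) = {}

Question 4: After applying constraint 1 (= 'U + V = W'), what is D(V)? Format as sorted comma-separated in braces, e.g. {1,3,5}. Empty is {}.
Answer: {3}

Derivation:
Constraint 1 (U + V = W) on D(U)={3,7,8} D(V)={3,7,8} D(W)={3,5,6}: U {3,7,8}->{3}; V {3,7,8}->{3}; W {3,5,6}->{6}
So after constraint 1: D(V) = {3}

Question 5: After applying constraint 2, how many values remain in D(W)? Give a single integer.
Constraint 1 (U + V = W) on D(U)={3,7,8} D(V)={3,7,8} D(W)={3,5,6}: U {3,7,8}->{3}; V {3,7,8}->{3}; W {3,5,6}->{6}
Constraint 2 (U + V = Z) on D(U)={3} D(V)={3} D(Z)={3,5,6}: Z {3,5,6}->{6}
So after constraint 2: D(W)={6}, size = 1

Answer: 1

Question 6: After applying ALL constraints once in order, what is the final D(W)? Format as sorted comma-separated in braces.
Answer: {6}

Derivation:
Constraint 1 (U + V = W) on D(U)={3,7,8} D(V)={3,7,8} D(W)={3,5,6}: U {3,7,8}->{3}; V {3,7,8}->{3}; W {3,5,6}->{6}
Constraint 2 (U + V = Z) on D(U)={3} D(V)={3} D(Z)={3,5,6}: Z {3,5,6}->{6}
Constraint 3 (Z < V) on D(Z)={6} D(V)={3}: Z {6}->{}; V {3}->{}
So after all 3 constraints: D(W) = {6}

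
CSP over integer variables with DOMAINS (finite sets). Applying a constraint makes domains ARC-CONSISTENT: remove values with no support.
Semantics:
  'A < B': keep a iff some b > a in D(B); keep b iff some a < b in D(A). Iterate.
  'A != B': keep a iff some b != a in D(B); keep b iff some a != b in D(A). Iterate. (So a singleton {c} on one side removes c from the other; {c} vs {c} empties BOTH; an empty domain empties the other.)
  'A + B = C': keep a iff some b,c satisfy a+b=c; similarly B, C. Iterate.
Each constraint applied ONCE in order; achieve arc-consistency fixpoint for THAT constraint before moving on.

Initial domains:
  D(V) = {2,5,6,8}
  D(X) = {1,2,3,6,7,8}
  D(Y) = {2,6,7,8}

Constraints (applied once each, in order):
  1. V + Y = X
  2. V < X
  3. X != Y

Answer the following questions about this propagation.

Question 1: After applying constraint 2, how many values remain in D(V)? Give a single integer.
Constraint 1 (V + Y = X) on D(V)={2,5,6,8} D(Y)={2,6,7,8} D(X)={1,2,3,6,7,8}: V {2,5,6,8}->{2,5,6}; Y {2,6,7,8}->{2,6}; X {1,2,3,6,7,8}->{7,8}
Constraint 2 (V < X) on D(V)={2,5,6} D(X)={7,8}: no change
So after constraint 2: D(V)={2,5,6}, size = 3

Answer: 3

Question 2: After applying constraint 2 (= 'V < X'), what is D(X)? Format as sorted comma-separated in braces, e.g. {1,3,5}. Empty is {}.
Constraint 1 (V + Y = X) on D(V)={2,5,6,8} D(Y)={2,6,7,8} D(X)={1,2,3,6,7,8}: V {2,5,6,8}->{2,5,6}; Y {2,6,7,8}->{2,6}; X {1,2,3,6,7,8}->{7,8}
Constraint 2 (V < X) on D(V)={2,5,6} D(X)={7,8}: no change
So after constraint 2: D(X) = {7,8}

Answer: {7,8}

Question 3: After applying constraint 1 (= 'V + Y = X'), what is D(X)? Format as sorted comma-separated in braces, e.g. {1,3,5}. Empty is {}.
Constraint 1 (V + Y = X) on D(V)={2,5,6,8} D(Y)={2,6,7,8} D(X)={1,2,3,6,7,8}: V {2,5,6,8}->{2,5,6}; Y {2,6,7,8}->{2,6}; X {1,2,3,6,7,8}->{7,8}
So after constraint 1: D(X) = {7,8}

Answer: {7,8}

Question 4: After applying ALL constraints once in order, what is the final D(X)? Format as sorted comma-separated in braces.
Answer: {7,8}

Derivation:
Constraint 1 (V + Y = X) on D(V)={2,5,6,8} D(Y)={2,6,7,8} D(X)={1,2,3,6,7,8}: V {2,5,6,8}->{2,5,6}; Y {2,6,7,8}->{2,6}; X {1,2,3,6,7,8}->{7,8}
Constraint 2 (V < X) on D(V)={2,5,6} D(X)={7,8}: no change
Constraint 3 (X != Y) on D(X)={7,8} D(Y)={2,6}: no change
So after all 3 constraints: D(X) = {7,8}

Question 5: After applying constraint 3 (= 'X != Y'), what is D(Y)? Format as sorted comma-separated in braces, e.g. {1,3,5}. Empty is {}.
Constraint 1 (V + Y = X) on D(V)={2,5,6,8} D(Y)={2,6,7,8} D(X)={1,2,3,6,7,8}: V {2,5,6,8}->{2,5,6}; Y {2,6,7,8}->{2,6}; X {1,2,3,6,7,8}->{7,8}
Constraint 2 (V < X) on D(V)={2,5,6} D(X)={7,8}: no change
Constraint 3 (X != Y) on D(X)={7,8} D(Y)={2,6}: no change
So after constraint 3: D(Y) = {2,6}

Answer: {2,6}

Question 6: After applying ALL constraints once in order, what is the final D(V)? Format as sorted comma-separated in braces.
Answer: {2,5,6}

Derivation:
Constraint 1 (V + Y = X) on D(V)={2,5,6,8} D(Y)={2,6,7,8} D(X)={1,2,3,6,7,8}: V {2,5,6,8}->{2,5,6}; Y {2,6,7,8}->{2,6}; X {1,2,3,6,7,8}->{7,8}
Constraint 2 (V < X) on D(V)={2,5,6} D(X)={7,8}: no change
Constraint 3 (X != Y) on D(X)={7,8} D(Y)={2,6}: no change
So after all 3 constraints: D(V) = {2,5,6}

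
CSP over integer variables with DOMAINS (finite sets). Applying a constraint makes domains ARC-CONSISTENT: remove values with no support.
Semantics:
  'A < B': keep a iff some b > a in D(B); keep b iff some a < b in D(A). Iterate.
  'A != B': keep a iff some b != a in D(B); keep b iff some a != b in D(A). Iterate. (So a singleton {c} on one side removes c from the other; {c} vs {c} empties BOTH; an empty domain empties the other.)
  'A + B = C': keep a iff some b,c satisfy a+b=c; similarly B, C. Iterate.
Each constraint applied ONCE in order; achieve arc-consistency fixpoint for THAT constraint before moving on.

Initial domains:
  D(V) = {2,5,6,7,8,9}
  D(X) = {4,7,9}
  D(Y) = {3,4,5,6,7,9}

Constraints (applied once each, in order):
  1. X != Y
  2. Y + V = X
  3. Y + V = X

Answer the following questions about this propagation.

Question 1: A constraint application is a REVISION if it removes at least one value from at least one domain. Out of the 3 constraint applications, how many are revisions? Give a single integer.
Constraint 1 (X != Y) on D(X)={4,7,9} D(Y)={3,4,5,6,7,9}: no change => not a revision
Constraint 2 (Y + V = X) on D(Y)={3,4,5,6,7,9} D(V)={2,5,6,7,8,9} D(X)={4,7,9}: Y {3,4,5,6,7,9}->{3,4,5,7}; V {2,5,6,7,8,9}->{2,5,6}; X {4,7,9}->{7,9} => REVISION
Constraint 3 (Y + V = X) on D(Y)={3,4,5,7} D(V)={2,5,6} D(X)={7,9}: no change => not a revision
Total revisions = 1

Answer: 1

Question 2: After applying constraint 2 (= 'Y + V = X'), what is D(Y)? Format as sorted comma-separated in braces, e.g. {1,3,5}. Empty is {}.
Answer: {3,4,5,7}

Derivation:
Constraint 1 (X != Y) on D(X)={4,7,9} D(Y)={3,4,5,6,7,9}: no change
Constraint 2 (Y + V = X) on D(Y)={3,4,5,6,7,9} D(V)={2,5,6,7,8,9} D(X)={4,7,9}: Y {3,4,5,6,7,9}->{3,4,5,7}; V {2,5,6,7,8,9}->{2,5,6}; X {4,7,9}->{7,9}
So after constraint 2: D(Y) = {3,4,5,7}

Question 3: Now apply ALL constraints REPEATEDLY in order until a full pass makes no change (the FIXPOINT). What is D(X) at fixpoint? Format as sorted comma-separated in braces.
pass 0 (initial): D(X)={4,7,9}
pass 1: V {2,5,6,7,8,9}->{2,5,6}; X {4,7,9}->{7,9}; Y {3,4,5,6,7,9}->{3,4,5,7}
pass 2: no change
Fixpoint after 2 passes: D(X) = {7,9}

Answer: {7,9}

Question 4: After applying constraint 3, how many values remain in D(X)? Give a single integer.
Answer: 2

Derivation:
Constraint 1 (X != Y) on D(X)={4,7,9} D(Y)={3,4,5,6,7,9}: no change
Constraint 2 (Y + V = X) on D(Y)={3,4,5,6,7,9} D(V)={2,5,6,7,8,9} D(X)={4,7,9}: Y {3,4,5,6,7,9}->{3,4,5,7}; V {2,5,6,7,8,9}->{2,5,6}; X {4,7,9}->{7,9}
Constraint 3 (Y + V = X) on D(Y)={3,4,5,7} D(V)={2,5,6} D(X)={7,9}: no change
So after constraint 3: D(X)={7,9}, size = 2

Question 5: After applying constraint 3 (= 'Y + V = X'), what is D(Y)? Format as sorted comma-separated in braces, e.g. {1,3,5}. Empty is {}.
Constraint 1 (X != Y) on D(X)={4,7,9} D(Y)={3,4,5,6,7,9}: no change
Constraint 2 (Y + V = X) on D(Y)={3,4,5,6,7,9} D(V)={2,5,6,7,8,9} D(X)={4,7,9}: Y {3,4,5,6,7,9}->{3,4,5,7}; V {2,5,6,7,8,9}->{2,5,6}; X {4,7,9}->{7,9}
Constraint 3 (Y + V = X) on D(Y)={3,4,5,7} D(V)={2,5,6} D(X)={7,9}: no change
So after constraint 3: D(Y) = {3,4,5,7}

Answer: {3,4,5,7}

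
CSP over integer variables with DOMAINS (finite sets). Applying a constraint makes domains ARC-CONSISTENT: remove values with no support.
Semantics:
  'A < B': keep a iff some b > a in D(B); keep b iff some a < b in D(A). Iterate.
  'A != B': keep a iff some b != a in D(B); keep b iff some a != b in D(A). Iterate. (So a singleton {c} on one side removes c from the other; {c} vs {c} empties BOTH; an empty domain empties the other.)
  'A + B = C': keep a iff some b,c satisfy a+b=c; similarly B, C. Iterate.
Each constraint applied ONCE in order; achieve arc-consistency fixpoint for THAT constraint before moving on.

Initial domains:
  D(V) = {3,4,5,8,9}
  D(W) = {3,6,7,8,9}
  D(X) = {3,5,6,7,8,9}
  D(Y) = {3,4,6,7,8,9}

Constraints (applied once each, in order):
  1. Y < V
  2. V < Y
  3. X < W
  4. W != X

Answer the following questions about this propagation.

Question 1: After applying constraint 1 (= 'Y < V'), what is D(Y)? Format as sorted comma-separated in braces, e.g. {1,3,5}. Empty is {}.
Constraint 1 (Y < V) on D(Y)={3,4,6,7,8,9} D(V)={3,4,5,8,9}: Y {3,4,6,7,8,9}->{3,4,6,7,8}; V {3,4,5,8,9}->{4,5,8,9}
So after constraint 1: D(Y) = {3,4,6,7,8}

Answer: {3,4,6,7,8}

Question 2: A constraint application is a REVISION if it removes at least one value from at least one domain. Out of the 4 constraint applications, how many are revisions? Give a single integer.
Answer: 3

Derivation:
Constraint 1 (Y < V) on D(Y)={3,4,6,7,8,9} D(V)={3,4,5,8,9}: Y {3,4,6,7,8,9}->{3,4,6,7,8}; V {3,4,5,8,9}->{4,5,8,9} => REVISION
Constraint 2 (V < Y) on D(V)={4,5,8,9} D(Y)={3,4,6,7,8}: V {4,5,8,9}->{4,5}; Y {3,4,6,7,8}->{6,7,8} => REVISION
Constraint 3 (X < W) on D(X)={3,5,6,7,8,9} D(W)={3,6,7,8,9}: X {3,5,6,7,8,9}->{3,5,6,7,8}; W {3,6,7,8,9}->{6,7,8,9} => REVISION
Constraint 4 (W != X) on D(W)={6,7,8,9} D(X)={3,5,6,7,8}: no change => not a revision
Total revisions = 3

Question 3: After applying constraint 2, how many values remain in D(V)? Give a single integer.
Answer: 2

Derivation:
Constraint 1 (Y < V) on D(Y)={3,4,6,7,8,9} D(V)={3,4,5,8,9}: Y {3,4,6,7,8,9}->{3,4,6,7,8}; V {3,4,5,8,9}->{4,5,8,9}
Constraint 2 (V < Y) on D(V)={4,5,8,9} D(Y)={3,4,6,7,8}: V {4,5,8,9}->{4,5}; Y {3,4,6,7,8}->{6,7,8}
So after constraint 2: D(V)={4,5}, size = 2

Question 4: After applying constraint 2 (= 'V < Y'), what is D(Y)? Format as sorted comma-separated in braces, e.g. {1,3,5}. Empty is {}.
Constraint 1 (Y < V) on D(Y)={3,4,6,7,8,9} D(V)={3,4,5,8,9}: Y {3,4,6,7,8,9}->{3,4,6,7,8}; V {3,4,5,8,9}->{4,5,8,9}
Constraint 2 (V < Y) on D(V)={4,5,8,9} D(Y)={3,4,6,7,8}: V {4,5,8,9}->{4,5}; Y {3,4,6,7,8}->{6,7,8}
So after constraint 2: D(Y) = {6,7,8}

Answer: {6,7,8}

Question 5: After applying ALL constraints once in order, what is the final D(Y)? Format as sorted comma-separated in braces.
Constraint 1 (Y < V) on D(Y)={3,4,6,7,8,9} D(V)={3,4,5,8,9}: Y {3,4,6,7,8,9}->{3,4,6,7,8}; V {3,4,5,8,9}->{4,5,8,9}
Constraint 2 (V < Y) on D(V)={4,5,8,9} D(Y)={3,4,6,7,8}: V {4,5,8,9}->{4,5}; Y {3,4,6,7,8}->{6,7,8}
Constraint 3 (X < W) on D(X)={3,5,6,7,8,9} D(W)={3,6,7,8,9}: X {3,5,6,7,8,9}->{3,5,6,7,8}; W {3,6,7,8,9}->{6,7,8,9}
Constraint 4 (W != X) on D(W)={6,7,8,9} D(X)={3,5,6,7,8}: no change
So after all 4 constraints: D(Y) = {6,7,8}

Answer: {6,7,8}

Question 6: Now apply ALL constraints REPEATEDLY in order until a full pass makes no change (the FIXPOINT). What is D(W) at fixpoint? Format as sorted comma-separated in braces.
pass 0 (initial): D(W)={3,6,7,8,9}
pass 1: V {3,4,5,8,9}->{4,5}; W {3,6,7,8,9}->{6,7,8,9}; X {3,5,6,7,8,9}->{3,5,6,7,8}; Y {3,4,6,7,8,9}->{6,7,8}
pass 2: V {4,5}->{}; Y {6,7,8}->{}
pass 3: no change
Fixpoint after 3 passes: D(W) = {6,7,8,9}

Answer: {6,7,8,9}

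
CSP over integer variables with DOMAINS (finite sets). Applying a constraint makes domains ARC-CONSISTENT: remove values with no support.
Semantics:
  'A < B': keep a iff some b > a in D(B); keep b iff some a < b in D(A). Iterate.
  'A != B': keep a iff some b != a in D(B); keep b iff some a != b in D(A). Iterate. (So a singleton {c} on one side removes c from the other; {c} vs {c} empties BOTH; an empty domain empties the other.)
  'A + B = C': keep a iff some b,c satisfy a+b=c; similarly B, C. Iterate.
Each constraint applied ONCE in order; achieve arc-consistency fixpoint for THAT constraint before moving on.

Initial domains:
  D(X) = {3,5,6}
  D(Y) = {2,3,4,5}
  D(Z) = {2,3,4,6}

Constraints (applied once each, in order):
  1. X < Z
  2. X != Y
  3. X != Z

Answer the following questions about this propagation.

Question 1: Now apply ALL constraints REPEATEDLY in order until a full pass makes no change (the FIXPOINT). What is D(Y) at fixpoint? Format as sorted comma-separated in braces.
pass 0 (initial): D(Y)={2,3,4,5}
pass 1: X {3,5,6}->{3,5}; Z {2,3,4,6}->{4,6}
pass 2: no change
Fixpoint after 2 passes: D(Y) = {2,3,4,5}

Answer: {2,3,4,5}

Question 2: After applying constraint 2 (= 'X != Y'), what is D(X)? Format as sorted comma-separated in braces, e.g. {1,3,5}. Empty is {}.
Constraint 1 (X < Z) on D(X)={3,5,6} D(Z)={2,3,4,6}: X {3,5,6}->{3,5}; Z {2,3,4,6}->{4,6}
Constraint 2 (X != Y) on D(X)={3,5} D(Y)={2,3,4,5}: no change
So after constraint 2: D(X) = {3,5}

Answer: {3,5}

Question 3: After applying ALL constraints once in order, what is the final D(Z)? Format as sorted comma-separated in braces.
Answer: {4,6}

Derivation:
Constraint 1 (X < Z) on D(X)={3,5,6} D(Z)={2,3,4,6}: X {3,5,6}->{3,5}; Z {2,3,4,6}->{4,6}
Constraint 2 (X != Y) on D(X)={3,5} D(Y)={2,3,4,5}: no change
Constraint 3 (X != Z) on D(X)={3,5} D(Z)={4,6}: no change
So after all 3 constraints: D(Z) = {4,6}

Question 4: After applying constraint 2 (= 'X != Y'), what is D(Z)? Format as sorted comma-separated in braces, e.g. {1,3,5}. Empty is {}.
Answer: {4,6}

Derivation:
Constraint 1 (X < Z) on D(X)={3,5,6} D(Z)={2,3,4,6}: X {3,5,6}->{3,5}; Z {2,3,4,6}->{4,6}
Constraint 2 (X != Y) on D(X)={3,5} D(Y)={2,3,4,5}: no change
So after constraint 2: D(Z) = {4,6}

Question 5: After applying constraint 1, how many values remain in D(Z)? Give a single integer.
Constraint 1 (X < Z) on D(X)={3,5,6} D(Z)={2,3,4,6}: X {3,5,6}->{3,5}; Z {2,3,4,6}->{4,6}
So after constraint 1: D(Z)={4,6}, size = 2

Answer: 2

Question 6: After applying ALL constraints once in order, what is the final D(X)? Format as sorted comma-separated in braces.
Answer: {3,5}

Derivation:
Constraint 1 (X < Z) on D(X)={3,5,6} D(Z)={2,3,4,6}: X {3,5,6}->{3,5}; Z {2,3,4,6}->{4,6}
Constraint 2 (X != Y) on D(X)={3,5} D(Y)={2,3,4,5}: no change
Constraint 3 (X != Z) on D(X)={3,5} D(Z)={4,6}: no change
So after all 3 constraints: D(X) = {3,5}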